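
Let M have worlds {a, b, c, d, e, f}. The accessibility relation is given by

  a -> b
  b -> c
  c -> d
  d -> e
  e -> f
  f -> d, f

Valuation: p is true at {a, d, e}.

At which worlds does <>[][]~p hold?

a: successors {b}; [][]~p there: b:F. ✗
b: successors {c}; [][]~p there: c:F. ✗
c: successors {d}; [][]~p there: d:T. ✓
d: successors {e}; [][]~p there: e:F. ✗
e: successors {f}; [][]~p there: f:F. ✗
f: successors {d, f}; [][]~p there: d:T, f:F. ✓

{c, f}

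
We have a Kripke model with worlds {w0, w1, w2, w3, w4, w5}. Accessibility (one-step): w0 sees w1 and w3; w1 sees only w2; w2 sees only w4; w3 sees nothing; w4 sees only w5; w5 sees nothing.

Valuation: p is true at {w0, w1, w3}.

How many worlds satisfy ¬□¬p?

1

w0: □¬p is F. ✓
w1: □¬p is T. ✗
w2: □¬p is T. ✗
w3: □¬p is T. ✗
w4: □¬p is T. ✗
w5: □¬p is T. ✗
Satisfying worlds: {w0}.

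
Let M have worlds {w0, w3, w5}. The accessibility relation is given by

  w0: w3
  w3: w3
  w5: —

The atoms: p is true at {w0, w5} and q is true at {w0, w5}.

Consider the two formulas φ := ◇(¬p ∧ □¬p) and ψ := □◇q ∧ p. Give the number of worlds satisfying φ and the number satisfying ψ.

For ◇(¬p ∧ □¬p):
w0: successors {w3}; ¬p ∧ □¬p there: w3:T. ✓
w3: successors {w3}; ¬p ∧ □¬p there: w3:T. ✓
w5: no successors, so ◇(¬p ∧ □¬p) fails. ✗
— 2 worlds.
For □◇q ∧ p:
w0: □◇q is F, p is T. ✗
w3: □◇q is F, p is F. ✗
w5: □◇q is T, p is T. ✓
— 1 world.

2 and 1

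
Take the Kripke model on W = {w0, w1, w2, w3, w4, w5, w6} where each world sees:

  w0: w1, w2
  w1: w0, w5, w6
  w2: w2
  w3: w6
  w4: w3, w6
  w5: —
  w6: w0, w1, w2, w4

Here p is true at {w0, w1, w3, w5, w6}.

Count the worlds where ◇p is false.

2

w0: successors {w1, w2}; p there: w1:T, w2:F. ✓
w1: successors {w0, w5, w6}; p there: w0:T, w5:T, w6:T. ✓
w2: successors {w2}; p there: w2:F. ✗
w3: successors {w6}; p there: w6:T. ✓
w4: successors {w3, w6}; p there: w3:T, w6:T. ✓
w5: no successors, so ◇p fails. ✗
w6: successors {w0, w1, w2, w4}; p there: w0:T, w1:T, w2:F, w4:F. ✓
Satisfying worlds: {w0, w1, w3, w4, w6}.
So ◇p fails at the other 2 worlds.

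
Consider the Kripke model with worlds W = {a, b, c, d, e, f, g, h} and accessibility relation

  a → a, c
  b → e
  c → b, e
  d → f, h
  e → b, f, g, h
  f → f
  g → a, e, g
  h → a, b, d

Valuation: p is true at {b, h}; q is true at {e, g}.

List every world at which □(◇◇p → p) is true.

{d, f}

a: successors {a, c}; ◇◇p → p there: a:F, c:F. ✗
b: successors {e}; ◇◇p → p there: e:F. ✗
c: successors {b, e}; ◇◇p → p there: b:T, e:F. ✗
d: successors {f, h}; ◇◇p → p there: f:T, h:T. ✓
e: successors {b, f, g, h}; ◇◇p → p there: b:T, f:T, g:F, h:T. ✗
f: successors {f}; ◇◇p → p there: f:T. ✓
g: successors {a, e, g}; ◇◇p → p there: a:F, e:F, g:F. ✗
h: successors {a, b, d}; ◇◇p → p there: a:F, b:T, d:F. ✗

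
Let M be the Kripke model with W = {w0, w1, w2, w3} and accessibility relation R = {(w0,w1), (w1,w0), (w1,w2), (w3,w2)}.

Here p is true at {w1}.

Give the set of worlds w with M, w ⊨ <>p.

w0: successors {w1}; p there: w1:T. ✓
w1: successors {w0, w2}; p there: w0:F, w2:F. ✗
w2: no successors, so <>p fails. ✗
w3: successors {w2}; p there: w2:F. ✗

{w0}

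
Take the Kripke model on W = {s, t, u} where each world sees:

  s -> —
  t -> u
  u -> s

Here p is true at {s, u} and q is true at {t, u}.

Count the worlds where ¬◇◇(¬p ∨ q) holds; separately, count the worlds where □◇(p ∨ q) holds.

For ¬◇◇(¬p ∨ q):
s: ◇◇(¬p ∨ q) is F. ✓
t: ◇◇(¬p ∨ q) is F. ✓
u: ◇◇(¬p ∨ q) is F. ✓
— 3 worlds.
For □◇(p ∨ q):
s: no successors, so □◇(p ∨ q) holds vacuously. ✓
t: successors {u}; ◇(p ∨ q) there: u:T. ✓
u: successors {s}; ◇(p ∨ q) there: s:F. ✗
— 2 worlds.

3 and 2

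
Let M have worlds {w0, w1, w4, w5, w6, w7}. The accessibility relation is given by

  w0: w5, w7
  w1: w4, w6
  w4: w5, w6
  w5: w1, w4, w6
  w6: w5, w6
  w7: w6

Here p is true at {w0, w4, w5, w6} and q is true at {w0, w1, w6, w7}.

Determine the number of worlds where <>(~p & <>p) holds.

2

w0: successors {w5, w7}; ~p & <>p there: w5:F, w7:T. ✓
w1: successors {w4, w6}; ~p & <>p there: w4:F, w6:F. ✗
w4: successors {w5, w6}; ~p & <>p there: w5:F, w6:F. ✗
w5: successors {w1, w4, w6}; ~p & <>p there: w1:T, w4:F, w6:F. ✓
w6: successors {w5, w6}; ~p & <>p there: w5:F, w6:F. ✗
w7: successors {w6}; ~p & <>p there: w6:F. ✗
Satisfying worlds: {w0, w5}.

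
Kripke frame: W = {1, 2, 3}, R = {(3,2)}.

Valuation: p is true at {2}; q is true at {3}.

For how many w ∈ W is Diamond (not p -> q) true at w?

1

1: no successors, so Diamond (not p -> q) fails. ✗
2: no successors, so Diamond (not p -> q) fails. ✗
3: successors {2}; not p -> q there: 2:T. ✓
Satisfying worlds: {3}.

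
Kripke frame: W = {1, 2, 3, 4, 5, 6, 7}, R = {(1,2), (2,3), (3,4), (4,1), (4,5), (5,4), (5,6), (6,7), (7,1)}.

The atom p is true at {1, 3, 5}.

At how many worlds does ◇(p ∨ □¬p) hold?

4

1: successors {2}; p ∨ □¬p there: 2:F. ✗
2: successors {3}; p ∨ □¬p there: 3:T. ✓
3: successors {4}; p ∨ □¬p there: 4:F. ✗
4: successors {1, 5}; p ∨ □¬p there: 1:T, 5:T. ✓
5: successors {4, 6}; p ∨ □¬p there: 4:F, 6:T. ✓
6: successors {7}; p ∨ □¬p there: 7:F. ✗
7: successors {1}; p ∨ □¬p there: 1:T. ✓
Satisfying worlds: {2, 4, 5, 7}.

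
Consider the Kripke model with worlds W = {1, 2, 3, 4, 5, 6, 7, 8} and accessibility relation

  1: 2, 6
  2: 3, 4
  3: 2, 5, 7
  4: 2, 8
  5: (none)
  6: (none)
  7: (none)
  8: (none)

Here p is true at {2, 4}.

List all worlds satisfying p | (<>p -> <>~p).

{1, 2, 3, 4, 5, 6, 7, 8}

1: p is F, <>p -> <>~p is T. ✓
2: p is T, <>p -> <>~p is T. ✓
3: p is F, <>p -> <>~p is T. ✓
4: p is T, <>p -> <>~p is T. ✓
5: p is F, <>p -> <>~p is T. ✓
6: p is F, <>p -> <>~p is T. ✓
7: p is F, <>p -> <>~p is T. ✓
8: p is F, <>p -> <>~p is T. ✓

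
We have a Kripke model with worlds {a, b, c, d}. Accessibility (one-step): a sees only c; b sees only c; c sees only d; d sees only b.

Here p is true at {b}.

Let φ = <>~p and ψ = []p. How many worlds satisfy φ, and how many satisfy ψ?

For <>~p:
a: successors {c}; ~p there: c:T. ✓
b: successors {c}; ~p there: c:T. ✓
c: successors {d}; ~p there: d:T. ✓
d: successors {b}; ~p there: b:F. ✗
— 3 worlds.
For []p:
a: successors {c}; p there: c:F. ✗
b: successors {c}; p there: c:F. ✗
c: successors {d}; p there: d:F. ✗
d: successors {b}; p there: b:T. ✓
— 1 world.

3 and 1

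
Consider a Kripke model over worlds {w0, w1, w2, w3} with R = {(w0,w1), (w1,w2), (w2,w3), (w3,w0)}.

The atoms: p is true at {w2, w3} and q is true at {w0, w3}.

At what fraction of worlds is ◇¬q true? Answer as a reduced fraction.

w0: successors {w1}; ¬q there: w1:T. ✓
w1: successors {w2}; ¬q there: w2:T. ✓
w2: successors {w3}; ¬q there: w3:F. ✗
w3: successors {w0}; ¬q there: w0:F. ✗
That's 2 of 4 worlds, so 2/4 = 1/2.

1/2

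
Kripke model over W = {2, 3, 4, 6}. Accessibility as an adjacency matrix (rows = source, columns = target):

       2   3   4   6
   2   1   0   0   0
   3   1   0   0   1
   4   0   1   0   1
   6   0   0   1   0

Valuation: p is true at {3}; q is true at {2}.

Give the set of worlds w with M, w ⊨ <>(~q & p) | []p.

{4}

2: <>(~q & p) is F, []p is F. ✗
3: <>(~q & p) is F, []p is F. ✗
4: <>(~q & p) is T, []p is F. ✓
6: <>(~q & p) is F, []p is F. ✗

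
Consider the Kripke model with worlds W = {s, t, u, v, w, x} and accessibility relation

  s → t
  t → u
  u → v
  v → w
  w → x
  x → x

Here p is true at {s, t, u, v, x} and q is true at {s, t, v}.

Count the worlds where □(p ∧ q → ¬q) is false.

2

s: successors {t}; p ∧ q → ¬q there: t:F. ✗
t: successors {u}; p ∧ q → ¬q there: u:T. ✓
u: successors {v}; p ∧ q → ¬q there: v:F. ✗
v: successors {w}; p ∧ q → ¬q there: w:T. ✓
w: successors {x}; p ∧ q → ¬q there: x:T. ✓
x: successors {x}; p ∧ q → ¬q there: x:T. ✓
Satisfying worlds: {t, v, w, x}.
So □(p ∧ q → ¬q) fails at the other 2 worlds.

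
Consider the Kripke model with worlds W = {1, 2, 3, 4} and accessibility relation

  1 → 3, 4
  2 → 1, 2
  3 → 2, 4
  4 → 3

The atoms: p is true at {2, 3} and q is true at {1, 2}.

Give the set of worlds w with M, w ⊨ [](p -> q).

1: successors {3, 4}; p -> q there: 3:F, 4:T. ✗
2: successors {1, 2}; p -> q there: 1:T, 2:T. ✓
3: successors {2, 4}; p -> q there: 2:T, 4:T. ✓
4: successors {3}; p -> q there: 3:F. ✗

{2, 3}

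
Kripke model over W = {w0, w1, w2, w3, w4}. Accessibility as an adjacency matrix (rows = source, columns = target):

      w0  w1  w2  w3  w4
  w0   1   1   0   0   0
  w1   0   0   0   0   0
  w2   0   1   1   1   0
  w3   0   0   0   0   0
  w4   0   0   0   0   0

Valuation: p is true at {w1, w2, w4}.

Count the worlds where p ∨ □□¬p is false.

w0: p is F, □□¬p is F. ✗
w1: p is T, □□¬p is T. ✓
w2: p is T, □□¬p is F. ✓
w3: p is F, □□¬p is T. ✓
w4: p is T, □□¬p is T. ✓
Satisfying worlds: {w1, w2, w3, w4}.
So p ∨ □□¬p fails at the other 1 world.

1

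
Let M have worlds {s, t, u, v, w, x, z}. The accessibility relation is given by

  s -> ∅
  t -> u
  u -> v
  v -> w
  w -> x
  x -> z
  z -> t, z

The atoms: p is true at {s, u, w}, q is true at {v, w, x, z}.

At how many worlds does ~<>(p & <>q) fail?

2

s: <>(p & <>q) is F. ✓
t: <>(p & <>q) is T. ✗
u: <>(p & <>q) is F. ✓
v: <>(p & <>q) is T. ✗
w: <>(p & <>q) is F. ✓
x: <>(p & <>q) is F. ✓
z: <>(p & <>q) is F. ✓
Satisfying worlds: {s, u, w, x, z}.
So ~<>(p & <>q) fails at the other 2 worlds.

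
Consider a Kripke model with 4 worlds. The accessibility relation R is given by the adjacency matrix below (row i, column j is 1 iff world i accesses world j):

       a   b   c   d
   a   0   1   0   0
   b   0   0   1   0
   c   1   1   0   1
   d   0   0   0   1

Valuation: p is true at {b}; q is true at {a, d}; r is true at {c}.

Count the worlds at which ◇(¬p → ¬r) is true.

3

a: successors {b}; ¬p → ¬r there: b:T. ✓
b: successors {c}; ¬p → ¬r there: c:F. ✗
c: successors {a, b, d}; ¬p → ¬r there: a:T, b:T, d:T. ✓
d: successors {d}; ¬p → ¬r there: d:T. ✓
Satisfying worlds: {a, c, d}.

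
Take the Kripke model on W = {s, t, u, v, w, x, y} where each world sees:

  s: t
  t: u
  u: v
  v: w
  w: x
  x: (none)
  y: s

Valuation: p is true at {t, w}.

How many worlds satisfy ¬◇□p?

s: ◇□p is F. ✓
t: ◇□p is F. ✓
u: ◇□p is T. ✗
v: ◇□p is F. ✓
w: ◇□p is T. ✗
x: ◇□p is F. ✓
y: ◇□p is T. ✗
Satisfying worlds: {s, t, v, x}.

4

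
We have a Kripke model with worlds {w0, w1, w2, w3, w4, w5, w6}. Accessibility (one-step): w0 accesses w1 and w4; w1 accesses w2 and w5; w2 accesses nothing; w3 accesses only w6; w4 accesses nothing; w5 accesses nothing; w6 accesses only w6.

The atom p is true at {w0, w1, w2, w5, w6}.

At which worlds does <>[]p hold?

{w0, w1, w3, w6}

w0: successors {w1, w4}; []p there: w1:T, w4:T. ✓
w1: successors {w2, w5}; []p there: w2:T, w5:T. ✓
w2: no successors, so <>[]p fails. ✗
w3: successors {w6}; []p there: w6:T. ✓
w4: no successors, so <>[]p fails. ✗
w5: no successors, so <>[]p fails. ✗
w6: successors {w6}; []p there: w6:T. ✓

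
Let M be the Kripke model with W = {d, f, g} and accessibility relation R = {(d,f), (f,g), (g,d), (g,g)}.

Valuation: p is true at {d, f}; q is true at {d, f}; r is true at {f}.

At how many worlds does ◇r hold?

d: successors {f}; r there: f:T. ✓
f: successors {g}; r there: g:F. ✗
g: successors {d, g}; r there: d:F, g:F. ✗
Satisfying worlds: {d}.

1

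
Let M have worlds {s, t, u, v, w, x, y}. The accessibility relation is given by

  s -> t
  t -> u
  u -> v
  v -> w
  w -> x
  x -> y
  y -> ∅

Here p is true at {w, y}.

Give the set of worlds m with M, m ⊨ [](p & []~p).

s: successors {t}; p & []~p there: t:F. ✗
t: successors {u}; p & []~p there: u:F. ✗
u: successors {v}; p & []~p there: v:F. ✗
v: successors {w}; p & []~p there: w:T. ✓
w: successors {x}; p & []~p there: x:F. ✗
x: successors {y}; p & []~p there: y:T. ✓
y: no successors, so [](p & []~p) holds vacuously. ✓

{v, x, y}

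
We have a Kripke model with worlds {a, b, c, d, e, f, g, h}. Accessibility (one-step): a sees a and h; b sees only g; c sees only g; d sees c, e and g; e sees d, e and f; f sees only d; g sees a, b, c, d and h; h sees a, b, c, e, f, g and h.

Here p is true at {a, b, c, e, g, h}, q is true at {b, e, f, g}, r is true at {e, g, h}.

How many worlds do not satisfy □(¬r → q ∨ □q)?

5

a: successors {a, h}; ¬r → q ∨ □q there: a:F, h:T. ✗
b: successors {g}; ¬r → q ∨ □q there: g:T. ✓
c: successors {g}; ¬r → q ∨ □q there: g:T. ✓
d: successors {c, e, g}; ¬r → q ∨ □q there: c:T, e:T, g:T. ✓
e: successors {d, e, f}; ¬r → q ∨ □q there: d:F, e:T, f:T. ✗
f: successors {d}; ¬r → q ∨ □q there: d:F. ✗
g: successors {a, b, c, d, h}; ¬r → q ∨ □q there: a:F, b:T, c:T, d:F, h:T. ✗
h: successors {a, b, c, e, f, g, h}; ¬r → q ∨ □q there: a:F, b:T, c:T, e:T, f:T, g:T, h:T. ✗
Satisfying worlds: {b, c, d}.
So □(¬r → q ∨ □q) fails at the other 5 worlds.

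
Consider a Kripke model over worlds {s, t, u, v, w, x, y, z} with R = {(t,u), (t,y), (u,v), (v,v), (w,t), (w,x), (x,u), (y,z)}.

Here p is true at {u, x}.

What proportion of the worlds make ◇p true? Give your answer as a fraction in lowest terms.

s: no successors, so ◇p fails. ✗
t: successors {u, y}; p there: u:T, y:F. ✓
u: successors {v}; p there: v:F. ✗
v: successors {v}; p there: v:F. ✗
w: successors {t, x}; p there: t:F, x:T. ✓
x: successors {u}; p there: u:T. ✓
y: successors {z}; p there: z:F. ✗
z: no successors, so ◇p fails. ✗
That's 3 of 8 worlds, so 3/8.

3/8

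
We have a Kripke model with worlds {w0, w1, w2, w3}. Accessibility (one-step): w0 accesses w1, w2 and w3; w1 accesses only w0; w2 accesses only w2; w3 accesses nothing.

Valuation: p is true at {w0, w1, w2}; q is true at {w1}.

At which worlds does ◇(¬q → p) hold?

w0: successors {w1, w2, w3}; ¬q → p there: w1:T, w2:T, w3:F. ✓
w1: successors {w0}; ¬q → p there: w0:T. ✓
w2: successors {w2}; ¬q → p there: w2:T. ✓
w3: no successors, so ◇(¬q → p) fails. ✗

{w0, w1, w2}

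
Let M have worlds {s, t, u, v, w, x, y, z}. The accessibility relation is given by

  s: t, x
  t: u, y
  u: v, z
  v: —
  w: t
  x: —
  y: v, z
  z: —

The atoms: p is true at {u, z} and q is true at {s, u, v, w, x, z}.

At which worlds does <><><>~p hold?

s: successors {t, x}; <><>~p there: t:T, x:F. ✓
t: successors {u, y}; <><>~p there: u:F, y:F. ✗
u: successors {v, z}; <><>~p there: v:F, z:F. ✗
v: no successors, so <><><>~p fails. ✗
w: successors {t}; <><>~p there: t:T. ✓
x: no successors, so <><><>~p fails. ✗
y: successors {v, z}; <><>~p there: v:F, z:F. ✗
z: no successors, so <><><>~p fails. ✗

{s, w}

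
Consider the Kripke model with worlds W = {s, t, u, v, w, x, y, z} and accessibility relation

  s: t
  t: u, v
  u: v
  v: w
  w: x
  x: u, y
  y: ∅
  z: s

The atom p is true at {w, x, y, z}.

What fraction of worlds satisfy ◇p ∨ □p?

s: ◇p is F, □p is F. ✗
t: ◇p is F, □p is F. ✗
u: ◇p is F, □p is F. ✗
v: ◇p is T, □p is T. ✓
w: ◇p is T, □p is T. ✓
x: ◇p is T, □p is F. ✓
y: ◇p is F, □p is T. ✓
z: ◇p is F, □p is F. ✗
That's 4 of 8 worlds, so 4/8 = 1/2.

1/2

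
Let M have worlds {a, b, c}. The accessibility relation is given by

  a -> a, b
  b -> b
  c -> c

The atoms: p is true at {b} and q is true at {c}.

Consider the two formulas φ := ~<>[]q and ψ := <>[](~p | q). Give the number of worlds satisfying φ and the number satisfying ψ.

For ~<>[]q:
a: <>[]q is F. ✓
b: <>[]q is F. ✓
c: <>[]q is T. ✗
— 2 worlds.
For <>[](~p | q):
a: successors {a, b}; [](~p | q) there: a:F, b:F. ✗
b: successors {b}; [](~p | q) there: b:F. ✗
c: successors {c}; [](~p | q) there: c:T. ✓
— 1 world.

2 and 1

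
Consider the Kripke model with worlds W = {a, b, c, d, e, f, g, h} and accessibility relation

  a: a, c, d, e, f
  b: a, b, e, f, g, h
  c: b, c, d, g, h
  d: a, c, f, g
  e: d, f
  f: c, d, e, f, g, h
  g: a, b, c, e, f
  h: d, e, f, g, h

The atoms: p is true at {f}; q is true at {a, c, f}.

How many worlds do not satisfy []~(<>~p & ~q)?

a: successors {a, c, d, e, f}; ~(<>~p & ~q) there: a:T, c:T, d:F, e:F, f:T. ✗
b: successors {a, b, e, f, g, h}; ~(<>~p & ~q) there: a:T, b:F, e:F, f:T, g:F, h:F. ✗
c: successors {b, c, d, g, h}; ~(<>~p & ~q) there: b:F, c:T, d:F, g:F, h:F. ✗
d: successors {a, c, f, g}; ~(<>~p & ~q) there: a:T, c:T, f:T, g:F. ✗
e: successors {d, f}; ~(<>~p & ~q) there: d:F, f:T. ✗
f: successors {c, d, e, f, g, h}; ~(<>~p & ~q) there: c:T, d:F, e:F, f:T, g:F, h:F. ✗
g: successors {a, b, c, e, f}; ~(<>~p & ~q) there: a:T, b:F, c:T, e:F, f:T. ✗
h: successors {d, e, f, g, h}; ~(<>~p & ~q) there: d:F, e:F, f:T, g:F, h:F. ✗
Satisfying worlds: ∅.
So []~(<>~p & ~q) fails at the other 8 worlds.

8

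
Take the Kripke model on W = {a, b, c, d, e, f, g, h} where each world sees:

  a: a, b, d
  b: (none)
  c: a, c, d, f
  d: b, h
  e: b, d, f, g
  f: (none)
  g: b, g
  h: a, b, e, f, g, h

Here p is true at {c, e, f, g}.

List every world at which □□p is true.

{b, f}

a: successors {a, b, d}; □p there: a:F, b:T, d:F. ✗
b: no successors, so □□p holds vacuously. ✓
c: successors {a, c, d, f}; □p there: a:F, c:F, d:F, f:T. ✗
d: successors {b, h}; □p there: b:T, h:F. ✗
e: successors {b, d, f, g}; □p there: b:T, d:F, f:T, g:F. ✗
f: no successors, so □□p holds vacuously. ✓
g: successors {b, g}; □p there: b:T, g:F. ✗
h: successors {a, b, e, f, g, h}; □p there: a:F, b:T, e:F, f:T, g:F, h:F. ✗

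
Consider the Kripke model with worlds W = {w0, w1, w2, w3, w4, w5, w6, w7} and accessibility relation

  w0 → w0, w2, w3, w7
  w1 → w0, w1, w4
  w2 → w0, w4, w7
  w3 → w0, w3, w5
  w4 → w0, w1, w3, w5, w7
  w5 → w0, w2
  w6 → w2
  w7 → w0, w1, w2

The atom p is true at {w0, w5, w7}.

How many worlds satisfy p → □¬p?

w0: p is T, □¬p is F. ✗
w1: p is F, □¬p is F. ✓
w2: p is F, □¬p is F. ✓
w3: p is F, □¬p is F. ✓
w4: p is F, □¬p is F. ✓
w5: p is T, □¬p is F. ✗
w6: p is F, □¬p is T. ✓
w7: p is T, □¬p is F. ✗
Satisfying worlds: {w1, w2, w3, w4, w6}.

5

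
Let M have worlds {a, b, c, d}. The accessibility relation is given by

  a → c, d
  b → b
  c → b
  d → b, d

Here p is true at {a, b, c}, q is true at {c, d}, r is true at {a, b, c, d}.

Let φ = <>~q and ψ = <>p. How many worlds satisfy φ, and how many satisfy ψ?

3 and 4

For <>~q:
a: successors {c, d}; ~q there: c:F, d:F. ✗
b: successors {b}; ~q there: b:T. ✓
c: successors {b}; ~q there: b:T. ✓
d: successors {b, d}; ~q there: b:T, d:F. ✓
— 3 worlds.
For <>p:
a: successors {c, d}; p there: c:T, d:F. ✓
b: successors {b}; p there: b:T. ✓
c: successors {b}; p there: b:T. ✓
d: successors {b, d}; p there: b:T, d:F. ✓
— 4 worlds.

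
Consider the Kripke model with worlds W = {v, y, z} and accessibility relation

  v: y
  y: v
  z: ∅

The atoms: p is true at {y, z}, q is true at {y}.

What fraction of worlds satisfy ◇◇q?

1/3

v: successors {y}; ◇q there: y:F. ✗
y: successors {v}; ◇q there: v:T. ✓
z: no successors, so ◇◇q fails. ✗
That's 1 of 3 worlds, so 1/3.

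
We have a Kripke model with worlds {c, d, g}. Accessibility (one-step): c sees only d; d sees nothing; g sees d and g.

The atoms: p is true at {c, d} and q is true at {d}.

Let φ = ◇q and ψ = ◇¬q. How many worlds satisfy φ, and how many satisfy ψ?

2 and 1

For ◇q:
c: successors {d}; q there: d:T. ✓
d: no successors, so ◇q fails. ✗
g: successors {d, g}; q there: d:T, g:F. ✓
— 2 worlds.
For ◇¬q:
c: successors {d}; ¬q there: d:F. ✗
d: no successors, so ◇¬q fails. ✗
g: successors {d, g}; ¬q there: d:F, g:T. ✓
— 1 world.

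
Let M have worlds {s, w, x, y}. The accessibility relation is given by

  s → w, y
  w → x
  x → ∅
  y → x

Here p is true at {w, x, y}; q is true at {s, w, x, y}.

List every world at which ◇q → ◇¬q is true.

s: ◇q is T, ◇¬q is F. ✗
w: ◇q is T, ◇¬q is F. ✗
x: ◇q is F, ◇¬q is F. ✓
y: ◇q is T, ◇¬q is F. ✗

{x}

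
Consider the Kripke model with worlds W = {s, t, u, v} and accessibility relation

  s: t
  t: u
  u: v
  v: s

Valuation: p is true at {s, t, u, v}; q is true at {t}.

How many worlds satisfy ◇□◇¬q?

s: successors {t}; □◇¬q there: t:T. ✓
t: successors {u}; □◇¬q there: u:T. ✓
u: successors {v}; □◇¬q there: v:F. ✗
v: successors {s}; □◇¬q there: s:T. ✓
Satisfying worlds: {s, t, v}.

3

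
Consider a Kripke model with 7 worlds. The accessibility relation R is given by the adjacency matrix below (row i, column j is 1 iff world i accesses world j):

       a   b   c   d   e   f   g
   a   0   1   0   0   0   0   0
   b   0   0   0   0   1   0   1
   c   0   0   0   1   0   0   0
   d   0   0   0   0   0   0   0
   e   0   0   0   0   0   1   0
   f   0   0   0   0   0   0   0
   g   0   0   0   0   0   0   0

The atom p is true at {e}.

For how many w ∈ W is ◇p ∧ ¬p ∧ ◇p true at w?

a: ◇p is F, ¬p ∧ ◇p is F. ✗
b: ◇p is T, ¬p ∧ ◇p is T. ✓
c: ◇p is F, ¬p ∧ ◇p is F. ✗
d: ◇p is F, ¬p ∧ ◇p is F. ✗
e: ◇p is F, ¬p ∧ ◇p is F. ✗
f: ◇p is F, ¬p ∧ ◇p is F. ✗
g: ◇p is F, ¬p ∧ ◇p is F. ✗
Satisfying worlds: {b}.

1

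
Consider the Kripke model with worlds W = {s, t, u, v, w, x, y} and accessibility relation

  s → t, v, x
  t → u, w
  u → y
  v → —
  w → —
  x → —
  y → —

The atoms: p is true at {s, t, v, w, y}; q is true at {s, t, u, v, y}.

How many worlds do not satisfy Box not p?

s: successors {t, v, x}; not p there: t:F, v:F, x:T. ✗
t: successors {u, w}; not p there: u:T, w:F. ✗
u: successors {y}; not p there: y:F. ✗
v: no successors, so Box not p holds vacuously. ✓
w: no successors, so Box not p holds vacuously. ✓
x: no successors, so Box not p holds vacuously. ✓
y: no successors, so Box not p holds vacuously. ✓
Satisfying worlds: {v, w, x, y}.
So Box not p fails at the other 3 worlds.

3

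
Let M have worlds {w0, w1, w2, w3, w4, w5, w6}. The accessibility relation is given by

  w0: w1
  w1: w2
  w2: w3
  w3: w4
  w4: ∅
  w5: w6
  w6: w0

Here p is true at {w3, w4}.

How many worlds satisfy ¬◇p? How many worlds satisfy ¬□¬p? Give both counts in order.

5 and 2

For ¬◇p:
w0: ◇p is F. ✓
w1: ◇p is F. ✓
w2: ◇p is T. ✗
w3: ◇p is T. ✗
w4: ◇p is F. ✓
w5: ◇p is F. ✓
w6: ◇p is F. ✓
— 5 worlds.
For ¬□¬p:
w0: □¬p is T. ✗
w1: □¬p is T. ✗
w2: □¬p is F. ✓
w3: □¬p is F. ✓
w4: □¬p is T. ✗
w5: □¬p is T. ✗
w6: □¬p is T. ✗
— 2 worlds.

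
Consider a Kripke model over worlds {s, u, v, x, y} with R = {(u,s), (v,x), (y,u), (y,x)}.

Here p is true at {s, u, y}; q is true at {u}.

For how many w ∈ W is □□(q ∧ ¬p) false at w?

s: no successors, so □□(q ∧ ¬p) holds vacuously. ✓
u: successors {s}; □(q ∧ ¬p) there: s:T. ✓
v: successors {x}; □(q ∧ ¬p) there: x:T. ✓
x: no successors, so □□(q ∧ ¬p) holds vacuously. ✓
y: successors {u, x}; □(q ∧ ¬p) there: u:F, x:T. ✗
Satisfying worlds: {s, u, v, x}.
So □□(q ∧ ¬p) fails at the other 1 world.

1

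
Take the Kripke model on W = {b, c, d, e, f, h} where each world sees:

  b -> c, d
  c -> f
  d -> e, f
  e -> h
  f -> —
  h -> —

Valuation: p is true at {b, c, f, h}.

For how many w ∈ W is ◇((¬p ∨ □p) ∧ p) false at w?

2

b: successors {c, d}; (¬p ∨ □p) ∧ p there: c:T, d:F. ✓
c: successors {f}; (¬p ∨ □p) ∧ p there: f:T. ✓
d: successors {e, f}; (¬p ∨ □p) ∧ p there: e:F, f:T. ✓
e: successors {h}; (¬p ∨ □p) ∧ p there: h:T. ✓
f: no successors, so ◇((¬p ∨ □p) ∧ p) fails. ✗
h: no successors, so ◇((¬p ∨ □p) ∧ p) fails. ✗
Satisfying worlds: {b, c, d, e}.
So ◇((¬p ∨ □p) ∧ p) fails at the other 2 worlds.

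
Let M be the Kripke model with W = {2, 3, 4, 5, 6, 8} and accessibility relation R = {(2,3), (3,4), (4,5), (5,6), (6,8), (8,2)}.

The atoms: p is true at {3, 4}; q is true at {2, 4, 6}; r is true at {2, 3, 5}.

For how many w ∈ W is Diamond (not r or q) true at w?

4

2: successors {3}; not r or q there: 3:F. ✗
3: successors {4}; not r or q there: 4:T. ✓
4: successors {5}; not r or q there: 5:F. ✗
5: successors {6}; not r or q there: 6:T. ✓
6: successors {8}; not r or q there: 8:T. ✓
8: successors {2}; not r or q there: 2:T. ✓
Satisfying worlds: {3, 5, 6, 8}.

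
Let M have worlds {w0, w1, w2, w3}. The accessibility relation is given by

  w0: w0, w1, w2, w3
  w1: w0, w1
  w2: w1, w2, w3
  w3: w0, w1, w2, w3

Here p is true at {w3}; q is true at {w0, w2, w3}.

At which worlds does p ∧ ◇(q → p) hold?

{w3}

w0: p is F, ◇(q → p) is T. ✗
w1: p is F, ◇(q → p) is T. ✗
w2: p is F, ◇(q → p) is T. ✗
w3: p is T, ◇(q → p) is T. ✓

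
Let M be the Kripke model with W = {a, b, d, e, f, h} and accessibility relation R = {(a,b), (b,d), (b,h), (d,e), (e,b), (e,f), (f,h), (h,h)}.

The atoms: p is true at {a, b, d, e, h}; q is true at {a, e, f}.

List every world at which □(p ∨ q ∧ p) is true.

{a, b, d, f, h}

a: successors {b}; p ∨ q ∧ p there: b:T. ✓
b: successors {d, h}; p ∨ q ∧ p there: d:T, h:T. ✓
d: successors {e}; p ∨ q ∧ p there: e:T. ✓
e: successors {b, f}; p ∨ q ∧ p there: b:T, f:F. ✗
f: successors {h}; p ∨ q ∧ p there: h:T. ✓
h: successors {h}; p ∨ q ∧ p there: h:T. ✓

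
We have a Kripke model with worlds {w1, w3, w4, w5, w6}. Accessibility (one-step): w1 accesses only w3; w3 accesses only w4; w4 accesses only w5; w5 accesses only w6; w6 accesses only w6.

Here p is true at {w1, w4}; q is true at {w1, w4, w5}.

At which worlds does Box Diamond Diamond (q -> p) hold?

w1: successors {w3}; Diamond Diamond (q -> p) there: w3:F. ✗
w3: successors {w4}; Diamond Diamond (q -> p) there: w4:T. ✓
w4: successors {w5}; Diamond Diamond (q -> p) there: w5:T. ✓
w5: successors {w6}; Diamond Diamond (q -> p) there: w6:T. ✓
w6: successors {w6}; Diamond Diamond (q -> p) there: w6:T. ✓

{w3, w4, w5, w6}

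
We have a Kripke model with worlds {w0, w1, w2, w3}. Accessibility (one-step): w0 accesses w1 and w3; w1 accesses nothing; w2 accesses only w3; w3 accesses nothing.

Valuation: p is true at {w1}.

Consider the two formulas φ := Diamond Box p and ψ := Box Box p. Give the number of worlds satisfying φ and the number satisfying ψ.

2 and 4

For Diamond Box p:
w0: successors {w1, w3}; Box p there: w1:T, w3:T. ✓
w1: no successors, so Diamond Box p fails. ✗
w2: successors {w3}; Box p there: w3:T. ✓
w3: no successors, so Diamond Box p fails. ✗
— 2 worlds.
For Box Box p:
w0: successors {w1, w3}; Box p there: w1:T, w3:T. ✓
w1: no successors, so Box Box p holds vacuously. ✓
w2: successors {w3}; Box p there: w3:T. ✓
w3: no successors, so Box Box p holds vacuously. ✓
— 4 worlds.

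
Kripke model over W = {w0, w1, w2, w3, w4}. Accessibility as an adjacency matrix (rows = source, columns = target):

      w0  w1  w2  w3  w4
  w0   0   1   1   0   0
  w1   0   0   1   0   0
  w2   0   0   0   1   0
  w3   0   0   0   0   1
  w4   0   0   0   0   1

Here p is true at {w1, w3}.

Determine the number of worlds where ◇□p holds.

w0: successors {w1, w2}; □p there: w1:F, w2:T. ✓
w1: successors {w2}; □p there: w2:T. ✓
w2: successors {w3}; □p there: w3:F. ✗
w3: successors {w4}; □p there: w4:F. ✗
w4: successors {w4}; □p there: w4:F. ✗
Satisfying worlds: {w0, w1}.

2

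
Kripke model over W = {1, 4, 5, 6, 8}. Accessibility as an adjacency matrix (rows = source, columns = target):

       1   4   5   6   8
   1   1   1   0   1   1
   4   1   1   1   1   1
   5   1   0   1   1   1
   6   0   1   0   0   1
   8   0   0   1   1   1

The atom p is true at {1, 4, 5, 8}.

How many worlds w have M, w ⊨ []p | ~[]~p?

1: []p is F, ~[]~p is T. ✓
4: []p is F, ~[]~p is T. ✓
5: []p is F, ~[]~p is T. ✓
6: []p is T, ~[]~p is T. ✓
8: []p is F, ~[]~p is T. ✓
Satisfying worlds: {1, 4, 5, 6, 8}.

5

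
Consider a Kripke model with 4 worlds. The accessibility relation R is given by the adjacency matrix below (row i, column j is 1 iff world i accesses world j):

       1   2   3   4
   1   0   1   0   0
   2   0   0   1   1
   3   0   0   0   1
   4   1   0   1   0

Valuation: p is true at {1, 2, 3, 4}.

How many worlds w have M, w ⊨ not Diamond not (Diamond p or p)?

4

1: Diamond not (Diamond p or p) is F. ✓
2: Diamond not (Diamond p or p) is F. ✓
3: Diamond not (Diamond p or p) is F. ✓
4: Diamond not (Diamond p or p) is F. ✓
Satisfying worlds: {1, 2, 3, 4}.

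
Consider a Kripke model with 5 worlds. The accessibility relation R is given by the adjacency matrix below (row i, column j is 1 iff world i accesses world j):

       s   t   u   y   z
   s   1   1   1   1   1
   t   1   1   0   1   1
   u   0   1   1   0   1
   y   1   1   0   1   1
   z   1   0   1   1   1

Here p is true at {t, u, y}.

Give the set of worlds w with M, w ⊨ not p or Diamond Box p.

{s, z}

s: not p is T, Diamond Box p is F. ✓
t: not p is F, Diamond Box p is F. ✗
u: not p is F, Diamond Box p is F. ✗
y: not p is F, Diamond Box p is F. ✗
z: not p is T, Diamond Box p is F. ✓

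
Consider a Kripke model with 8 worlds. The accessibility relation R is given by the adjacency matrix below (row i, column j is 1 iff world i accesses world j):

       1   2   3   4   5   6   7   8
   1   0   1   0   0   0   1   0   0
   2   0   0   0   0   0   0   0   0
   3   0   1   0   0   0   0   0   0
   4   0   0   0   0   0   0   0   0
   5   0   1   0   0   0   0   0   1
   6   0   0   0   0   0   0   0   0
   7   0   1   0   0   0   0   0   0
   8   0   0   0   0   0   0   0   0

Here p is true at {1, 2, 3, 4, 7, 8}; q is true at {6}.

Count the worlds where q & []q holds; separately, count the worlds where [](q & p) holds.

1 and 4

For q & []q:
1: q is F, []q is F. ✗
2: q is F, []q is T. ✗
3: q is F, []q is F. ✗
4: q is F, []q is T. ✗
5: q is F, []q is F. ✗
6: q is T, []q is T. ✓
7: q is F, []q is F. ✗
8: q is F, []q is T. ✗
— 1 world.
For [](q & p):
1: successors {2, 6}; q & p there: 2:F, 6:F. ✗
2: no successors, so [](q & p) holds vacuously. ✓
3: successors {2}; q & p there: 2:F. ✗
4: no successors, so [](q & p) holds vacuously. ✓
5: successors {2, 8}; q & p there: 2:F, 8:F. ✗
6: no successors, so [](q & p) holds vacuously. ✓
7: successors {2}; q & p there: 2:F. ✗
8: no successors, so [](q & p) holds vacuously. ✓
— 4 worlds.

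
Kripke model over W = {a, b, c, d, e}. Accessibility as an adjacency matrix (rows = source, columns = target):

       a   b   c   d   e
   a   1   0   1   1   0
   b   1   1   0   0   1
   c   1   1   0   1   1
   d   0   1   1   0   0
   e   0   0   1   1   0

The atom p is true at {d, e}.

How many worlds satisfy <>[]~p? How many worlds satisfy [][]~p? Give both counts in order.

For <>[]~p:
a: successors {a, c, d}; []~p there: a:F, c:F, d:T. ✓
b: successors {a, b, e}; []~p there: a:F, b:F, e:F. ✗
c: successors {a, b, d, e}; []~p there: a:F, b:F, d:T, e:F. ✓
d: successors {b, c}; []~p there: b:F, c:F. ✗
e: successors {c, d}; []~p there: c:F, d:T. ✓
— 3 worlds.
For [][]~p:
a: successors {a, c, d}; []~p there: a:F, c:F, d:T. ✗
b: successors {a, b, e}; []~p there: a:F, b:F, e:F. ✗
c: successors {a, b, d, e}; []~p there: a:F, b:F, d:T, e:F. ✗
d: successors {b, c}; []~p there: b:F, c:F. ✗
e: successors {c, d}; []~p there: c:F, d:T. ✗
— 0 worlds.

3 and 0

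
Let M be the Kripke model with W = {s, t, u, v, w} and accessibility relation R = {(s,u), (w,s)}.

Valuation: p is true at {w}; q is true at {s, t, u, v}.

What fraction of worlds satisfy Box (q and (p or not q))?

3/5

s: successors {u}; q and (p or not q) there: u:F. ✗
t: no successors, so Box (q and (p or not q)) holds vacuously. ✓
u: no successors, so Box (q and (p or not q)) holds vacuously. ✓
v: no successors, so Box (q and (p or not q)) holds vacuously. ✓
w: successors {s}; q and (p or not q) there: s:F. ✗
That's 3 of 5 worlds, so 3/5.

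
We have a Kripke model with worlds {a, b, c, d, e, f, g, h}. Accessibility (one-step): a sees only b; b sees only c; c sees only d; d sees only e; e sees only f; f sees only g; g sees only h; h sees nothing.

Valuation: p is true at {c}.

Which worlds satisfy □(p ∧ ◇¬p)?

{b, h}

a: successors {b}; p ∧ ◇¬p there: b:F. ✗
b: successors {c}; p ∧ ◇¬p there: c:T. ✓
c: successors {d}; p ∧ ◇¬p there: d:F. ✗
d: successors {e}; p ∧ ◇¬p there: e:F. ✗
e: successors {f}; p ∧ ◇¬p there: f:F. ✗
f: successors {g}; p ∧ ◇¬p there: g:F. ✗
g: successors {h}; p ∧ ◇¬p there: h:F. ✗
h: no successors, so □(p ∧ ◇¬p) holds vacuously. ✓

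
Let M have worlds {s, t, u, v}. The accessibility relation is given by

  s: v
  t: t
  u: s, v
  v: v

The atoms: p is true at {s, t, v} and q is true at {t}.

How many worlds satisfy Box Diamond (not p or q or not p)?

s: successors {v}; Diamond (not p or q or not p) there: v:F. ✗
t: successors {t}; Diamond (not p or q or not p) there: t:T. ✓
u: successors {s, v}; Diamond (not p or q or not p) there: s:F, v:F. ✗
v: successors {v}; Diamond (not p or q or not p) there: v:F. ✗
Satisfying worlds: {t}.

1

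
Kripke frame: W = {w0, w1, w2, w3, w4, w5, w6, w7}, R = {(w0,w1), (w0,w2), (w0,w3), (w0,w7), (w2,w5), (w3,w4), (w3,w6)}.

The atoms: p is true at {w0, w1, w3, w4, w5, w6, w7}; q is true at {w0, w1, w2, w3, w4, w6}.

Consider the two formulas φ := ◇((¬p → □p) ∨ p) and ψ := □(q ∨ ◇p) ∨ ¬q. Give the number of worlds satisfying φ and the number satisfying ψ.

3 and 6

For ◇((¬p → □p) ∨ p):
w0: successors {w1, w2, w3, w7}; (¬p → □p) ∨ p there: w1:T, w2:T, w3:T, w7:T. ✓
w1: no successors, so ◇((¬p → □p) ∨ p) fails. ✗
w2: successors {w5}; (¬p → □p) ∨ p there: w5:T. ✓
w3: successors {w4, w6}; (¬p → □p) ∨ p there: w4:T, w6:T. ✓
w4: no successors, so ◇((¬p → □p) ∨ p) fails. ✗
w5: no successors, so ◇((¬p → □p) ∨ p) fails. ✗
w6: no successors, so ◇((¬p → □p) ∨ p) fails. ✗
w7: no successors, so ◇((¬p → □p) ∨ p) fails. ✗
— 3 worlds.
For □(q ∨ ◇p) ∨ ¬q:
w0: □(q ∨ ◇p) is F, ¬q is F. ✗
w1: □(q ∨ ◇p) is T, ¬q is F. ✓
w2: □(q ∨ ◇p) is F, ¬q is F. ✗
w3: □(q ∨ ◇p) is T, ¬q is F. ✓
w4: □(q ∨ ◇p) is T, ¬q is F. ✓
w5: □(q ∨ ◇p) is T, ¬q is T. ✓
w6: □(q ∨ ◇p) is T, ¬q is F. ✓
w7: □(q ∨ ◇p) is T, ¬q is T. ✓
— 6 worlds.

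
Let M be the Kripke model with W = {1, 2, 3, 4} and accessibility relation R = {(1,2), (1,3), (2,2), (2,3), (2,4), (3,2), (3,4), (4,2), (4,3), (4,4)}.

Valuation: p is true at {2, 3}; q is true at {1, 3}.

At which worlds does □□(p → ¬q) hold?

1: successors {2, 3}; □(p → ¬q) there: 2:F, 3:T. ✗
2: successors {2, 3, 4}; □(p → ¬q) there: 2:F, 3:T, 4:F. ✗
3: successors {2, 4}; □(p → ¬q) there: 2:F, 4:F. ✗
4: successors {2, 3, 4}; □(p → ¬q) there: 2:F, 3:T, 4:F. ✗

∅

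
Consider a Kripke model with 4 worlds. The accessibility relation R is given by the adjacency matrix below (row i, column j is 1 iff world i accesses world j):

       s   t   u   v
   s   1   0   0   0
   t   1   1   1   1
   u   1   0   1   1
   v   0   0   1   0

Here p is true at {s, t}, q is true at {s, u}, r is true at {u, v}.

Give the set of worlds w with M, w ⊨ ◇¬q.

{t, u}

s: successors {s}; ¬q there: s:F. ✗
t: successors {s, t, u, v}; ¬q there: s:F, t:T, u:F, v:T. ✓
u: successors {s, u, v}; ¬q there: s:F, u:F, v:T. ✓
v: successors {u}; ¬q there: u:F. ✗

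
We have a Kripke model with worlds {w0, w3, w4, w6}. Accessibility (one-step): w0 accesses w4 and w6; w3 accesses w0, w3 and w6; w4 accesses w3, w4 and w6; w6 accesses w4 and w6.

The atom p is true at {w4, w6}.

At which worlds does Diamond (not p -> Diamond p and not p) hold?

w0: successors {w4, w6}; not p -> Diamond p and not p there: w4:T, w6:T. ✓
w3: successors {w0, w3, w6}; not p -> Diamond p and not p there: w0:T, w3:T, w6:T. ✓
w4: successors {w3, w4, w6}; not p -> Diamond p and not p there: w3:T, w4:T, w6:T. ✓
w6: successors {w4, w6}; not p -> Diamond p and not p there: w4:T, w6:T. ✓

{w0, w3, w4, w6}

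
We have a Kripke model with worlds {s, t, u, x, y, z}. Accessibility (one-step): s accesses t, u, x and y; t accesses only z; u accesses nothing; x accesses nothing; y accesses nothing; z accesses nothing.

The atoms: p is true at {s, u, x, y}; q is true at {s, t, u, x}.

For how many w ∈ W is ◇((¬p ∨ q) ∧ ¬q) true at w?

1

s: successors {t, u, x, y}; (¬p ∨ q) ∧ ¬q there: t:F, u:F, x:F, y:F. ✗
t: successors {z}; (¬p ∨ q) ∧ ¬q there: z:T. ✓
u: no successors, so ◇((¬p ∨ q) ∧ ¬q) fails. ✗
x: no successors, so ◇((¬p ∨ q) ∧ ¬q) fails. ✗
y: no successors, so ◇((¬p ∨ q) ∧ ¬q) fails. ✗
z: no successors, so ◇((¬p ∨ q) ∧ ¬q) fails. ✗
Satisfying worlds: {t}.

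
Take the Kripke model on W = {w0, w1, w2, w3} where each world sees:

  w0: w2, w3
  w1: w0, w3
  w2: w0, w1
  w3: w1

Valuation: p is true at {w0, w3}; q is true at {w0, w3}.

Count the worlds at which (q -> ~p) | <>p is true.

w0: q -> ~p is F, <>p is T. ✓
w1: q -> ~p is T, <>p is T. ✓
w2: q -> ~p is T, <>p is T. ✓
w3: q -> ~p is F, <>p is F. ✗
Satisfying worlds: {w0, w1, w2}.

3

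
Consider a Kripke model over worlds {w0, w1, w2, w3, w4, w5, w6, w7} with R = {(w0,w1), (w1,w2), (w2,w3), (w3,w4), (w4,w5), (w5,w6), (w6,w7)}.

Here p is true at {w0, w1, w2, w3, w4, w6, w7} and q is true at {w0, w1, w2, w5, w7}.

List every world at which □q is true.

w0: successors {w1}; q there: w1:T. ✓
w1: successors {w2}; q there: w2:T. ✓
w2: successors {w3}; q there: w3:F. ✗
w3: successors {w4}; q there: w4:F. ✗
w4: successors {w5}; q there: w5:T. ✓
w5: successors {w6}; q there: w6:F. ✗
w6: successors {w7}; q there: w7:T. ✓
w7: no successors, so □q holds vacuously. ✓

{w0, w1, w4, w6, w7}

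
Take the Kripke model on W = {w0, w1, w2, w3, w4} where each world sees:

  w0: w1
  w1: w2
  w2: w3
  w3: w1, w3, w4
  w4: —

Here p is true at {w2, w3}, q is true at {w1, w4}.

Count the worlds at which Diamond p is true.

w0: successors {w1}; p there: w1:F. ✗
w1: successors {w2}; p there: w2:T. ✓
w2: successors {w3}; p there: w3:T. ✓
w3: successors {w1, w3, w4}; p there: w1:F, w3:T, w4:F. ✓
w4: no successors, so Diamond p fails. ✗
Satisfying worlds: {w1, w2, w3}.

3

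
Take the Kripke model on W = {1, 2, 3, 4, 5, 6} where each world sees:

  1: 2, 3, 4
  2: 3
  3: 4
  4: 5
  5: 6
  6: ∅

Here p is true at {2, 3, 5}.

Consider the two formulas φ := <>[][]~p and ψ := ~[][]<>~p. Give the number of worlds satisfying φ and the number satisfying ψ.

For <>[][]~p:
1: successors {2, 3, 4}; [][]~p there: 2:T, 3:F, 4:T. ✓
2: successors {3}; [][]~p there: 3:F. ✗
3: successors {4}; [][]~p there: 4:T. ✓
4: successors {5}; [][]~p there: 5:T. ✓
5: successors {6}; [][]~p there: 6:T. ✓
6: no successors, so <>[][]~p fails. ✗
— 4 worlds.
For ~[][]<>~p:
1: [][]<>~p is F. ✓
2: [][]<>~p is F. ✓
3: [][]<>~p is T. ✗
4: [][]<>~p is F. ✓
5: [][]<>~p is T. ✗
6: [][]<>~p is T. ✗
— 3 worlds.

4 and 3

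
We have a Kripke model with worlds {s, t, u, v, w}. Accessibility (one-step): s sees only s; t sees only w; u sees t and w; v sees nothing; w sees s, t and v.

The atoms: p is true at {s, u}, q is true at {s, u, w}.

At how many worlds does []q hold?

3

s: successors {s}; q there: s:T. ✓
t: successors {w}; q there: w:T. ✓
u: successors {t, w}; q there: t:F, w:T. ✗
v: no successors, so []q holds vacuously. ✓
w: successors {s, t, v}; q there: s:T, t:F, v:F. ✗
Satisfying worlds: {s, t, v}.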